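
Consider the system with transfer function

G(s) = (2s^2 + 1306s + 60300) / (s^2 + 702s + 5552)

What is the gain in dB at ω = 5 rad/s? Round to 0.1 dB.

19.3 dB

Substitute s = j5:
Numerator: 2(j5)^2 + 1306(j5) + 60300 = 60250 + j6530
Denominator: (j5)^2 + 702(j5) + 5552 = 5527 + j3510
|N| = √(60250² + 6530²) ≈ 60603, ∠N ≈ 6.19°
|D| = √(5527² + 3510²) ≈ 6547.4, ∠D ≈ 32.42°
|G| = 60603 / 6547.4 ≈ 9.256
Gain = 20 log₁₀(9.256) ≈ 19.33 dB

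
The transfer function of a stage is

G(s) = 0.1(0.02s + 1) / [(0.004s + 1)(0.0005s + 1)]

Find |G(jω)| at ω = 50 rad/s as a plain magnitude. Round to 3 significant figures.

0.139

At ω = 50 rad/s:
zero (1 + j50·0.02) = 1 + j1 → |·| ≈ 1.4142, ∠ ≈ 45.00°
pole (1 + j50·0.004) = 1 + j0.2 → |·| ≈ 1.0198, ∠ ≈ 11.31°
pole (1 + j50·0.0005) = 1 + j0.025 → |·| ≈ 1.0003, ∠ ≈ 1.43°
|G| = 0.1 · 1.4142 / (1.0198 · 1.0003) ≈ 0.13863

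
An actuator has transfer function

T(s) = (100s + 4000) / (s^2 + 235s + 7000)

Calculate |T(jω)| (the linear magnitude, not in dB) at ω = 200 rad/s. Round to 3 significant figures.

Substitute s = j200:
Numerator: 100(j200) + 4000 = 4000 + j20000
Denominator: (j200)^2 + 235(j200) + 7000 = -33000 + j47000
|N| = √(4000² + 20000²) ≈ 20396, ∠N ≈ 78.69°
|D| = √(33000² + 47000²) ≈ 57428, ∠D ≈ 125.07°
|T| = 20396 / 57428 ≈ 0.35516

0.355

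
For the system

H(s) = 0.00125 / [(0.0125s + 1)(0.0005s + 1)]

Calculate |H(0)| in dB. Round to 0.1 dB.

H(0) = 0.00125 · 1 / 1 = 0.00125
20 log₁₀(0.00125) ≈ -58.06 dB

-58.1 dB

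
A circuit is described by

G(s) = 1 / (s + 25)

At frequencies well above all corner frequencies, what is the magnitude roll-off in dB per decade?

-20 dB/decade

Each pole contributes −20 dB/decade at high frequency; each zero contributes +20 dB/decade.
Net: 0 zero(s) − 1 pole(s) → -20 dB/decade.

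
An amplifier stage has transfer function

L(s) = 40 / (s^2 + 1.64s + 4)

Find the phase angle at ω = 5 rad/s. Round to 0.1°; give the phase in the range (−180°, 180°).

At s = jω = j5:
quadratic: (j5)² + 1.64·j5 + 4 = -21 + j8.2 → |·| ≈ 22.544, ∠ ≈ 158.67°
∠L = 0.00° − 158.67° = -158.67°

-158.7°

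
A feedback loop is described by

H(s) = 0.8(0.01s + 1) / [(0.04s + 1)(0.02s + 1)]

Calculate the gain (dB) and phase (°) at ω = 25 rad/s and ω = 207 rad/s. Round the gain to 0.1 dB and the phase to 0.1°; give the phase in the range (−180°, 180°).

ω = 25: -5.7 dB, -57.5°; ω = 207: -25.7 dB, -95.3°

At ω = 25 rad/s:
zero (1 + j25·0.01) = 1 + j0.25 → |·| ≈ 1.0308, ∠ ≈ 14.04°
pole (1 + j25·0.04) = 1 + j1 → |·| ≈ 1.4142, ∠ ≈ 45.00°
pole (1 + j25·0.02) = 1 + j0.5 → |·| ≈ 1.118, ∠ ≈ 26.57°
|H| = 0.8 · 1.0308 / (1.4142 · 1.118) ≈ 0.52157
Gain = 20 log₁₀(0.52157) ≈ -5.65 dB
∠H = (14.04°) − (45.00° + 26.57°) = -57.53°

At ω = 207 rad/s:
zero (1 + j207·0.01) = 1 + j2.07 → |·| ≈ 2.2989, ∠ ≈ 64.22°
pole (1 + j207·0.04) = 1 + j8.28 → |·| ≈ 8.3402, ∠ ≈ 83.11°
pole (1 + j207·0.02) = 1 + j4.14 → |·| ≈ 4.2591, ∠ ≈ 76.42°
|H| = 0.8 · 2.2989 / (8.3402 · 4.2591) ≈ 0.051774
Gain = 20 log₁₀(0.051774) ≈ -25.72 dB
∠H = (64.22°) − (83.11° + 76.42°) = -95.31°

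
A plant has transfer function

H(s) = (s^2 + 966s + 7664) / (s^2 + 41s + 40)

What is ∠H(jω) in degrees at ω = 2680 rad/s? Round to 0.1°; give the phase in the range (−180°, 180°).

Substitute s = j2680:
Numerator: (j2680)^2 + 966(j2680) + 7664 = -7174736 + j2588880
Denominator: (j2680)^2 + 41(j2680) + 40 = -7182360 + j109880
|N| = √(7174736² + 2588880²) ≈ 7.6275e+06, ∠N ≈ 160.16°
|D| = √(7182360² + 109880²) ≈ 7.1832e+06, ∠D ≈ 179.12°
∠H = 160.16° − 179.12° = -18.96°

-19.0°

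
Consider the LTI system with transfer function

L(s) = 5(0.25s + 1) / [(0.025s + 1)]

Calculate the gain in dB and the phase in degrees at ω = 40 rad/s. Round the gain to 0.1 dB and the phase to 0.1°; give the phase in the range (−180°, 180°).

At ω = 40 rad/s:
zero (1 + j40·0.25) = 1 + j10 → |·| ≈ 10.05, ∠ ≈ 84.29°
pole (1 + j40·0.025) = 1 + j1 → |·| ≈ 1.4142, ∠ ≈ 45.00°
|L| = 5 · 10.05 / (1.4142) ≈ 35.532
Gain = 20 log₁₀(35.532) ≈ 31.01 dB
∠L = (84.29°) − (45.00°) = 39.29°

31.0 dB, 39.3°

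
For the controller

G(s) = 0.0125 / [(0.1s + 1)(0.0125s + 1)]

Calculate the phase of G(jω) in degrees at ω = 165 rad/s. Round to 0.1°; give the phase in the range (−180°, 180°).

-150.7°

At ω = 165 rad/s:
pole (1 + j165·0.1) = 1 + j16.5 → |·| ≈ 16.53, ∠ ≈ 86.53°
pole (1 + j165·0.0125) = 1 + j2.0625 → |·| ≈ 2.2921, ∠ ≈ 64.13°
∠G = (0°) − (86.53° + 64.13°) = -150.66°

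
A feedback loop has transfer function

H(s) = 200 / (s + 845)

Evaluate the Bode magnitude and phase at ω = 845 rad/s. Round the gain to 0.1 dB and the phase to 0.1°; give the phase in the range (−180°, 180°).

Substitute s = j845:
Numerator: 200 = 200 + j0
Denominator: (j845) + 845 = 845 + j845
|N| = √(200² + 0²) ≈ 200, ∠N ≈ 0.00°
|D| = √(845² + 845²) ≈ 1195, ∠D ≈ 45.00°
|H| = 200 / 1195 ≈ 0.16736
Gain = 20 log₁₀(0.16736) ≈ -15.53 dB
∠H = 0.00° − 45.00° = -45.00°

-15.5 dB, -45.0°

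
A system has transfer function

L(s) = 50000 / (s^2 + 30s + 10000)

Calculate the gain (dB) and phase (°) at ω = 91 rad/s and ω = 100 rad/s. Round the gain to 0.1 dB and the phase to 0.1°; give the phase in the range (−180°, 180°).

ω = 91: 23.8 dB, -57.8°; ω = 100: 24.4 dB, -90.0°

At s = jω = j91:
quadratic: (j91)² + 30·j91 + 10000 = 1719 + j2730 → |·| ≈ 3226.1, ∠ ≈ 57.80°
|L| = 50000 / 3226.1 ≈ 15.499
Gain = 20 log₁₀(15.499) ≈ 23.81 dB
∠L = 0.00° − 57.80° = -57.80°

At s = jω = j100:
quadratic: (j100)² + 30·j100 + 10000 = 0 + j3000 → |·| ≈ 3000, ∠ ≈ 90.00°
|L| = 50000 / 3000 ≈ 16.667
Gain = 20 log₁₀(16.667) ≈ 24.44 dB
∠L = 0.00° − 90.00° = -90.00°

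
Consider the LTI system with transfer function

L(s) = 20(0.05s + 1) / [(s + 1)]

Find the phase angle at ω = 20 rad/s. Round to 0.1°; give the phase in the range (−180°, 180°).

At ω = 20 rad/s:
zero (1 + j20·0.05) = 1 + j1 → |·| ≈ 1.4142, ∠ ≈ 45.00°
pole (1 + j20·1) = 1 + j20 → |·| ≈ 20.025, ∠ ≈ 87.14°
∠L = (45.00°) − (87.14°) = -42.14°

-42.1°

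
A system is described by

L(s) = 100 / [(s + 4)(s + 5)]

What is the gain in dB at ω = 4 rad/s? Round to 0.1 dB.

At s = jω = j4:
pole (s+4): 4 + j4 → |·| = √(4²+4²) = √32 ≈ 5.6569, ∠ = arctan(4/4) ≈ 45.00°
pole (s+5): 5 + j4 → |·| = √(5²+4²) = √41 ≈ 6.4031, ∠ = arctan(4/5) ≈ 38.66°
|L| = 100 / 36.222 ≈ 2.7608
Gain = 20 log₁₀(2.7608) ≈ 8.82 dB

8.8 dB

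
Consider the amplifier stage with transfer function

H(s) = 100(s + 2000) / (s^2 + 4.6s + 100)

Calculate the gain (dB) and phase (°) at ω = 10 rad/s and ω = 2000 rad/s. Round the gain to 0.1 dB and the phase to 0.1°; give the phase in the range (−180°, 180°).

ω = 10: 72.8 dB, -89.7°; ω = 2000: -23.0 dB, -134.9°

At s = jω = j10:
zero (s+2000): 2000 + j10 → |·| = √(2000²+10²) = √4000100 ≈ 2000, ∠ = arctan(10/2000) ≈ 0.29°
quadratic: (j10)² + 4.6·j10 + 100 = 0 + j46 → |·| ≈ 46, ∠ ≈ 90.00°
|H| = 100 · 2000 / 46 ≈ 4347.8
Gain = 20 log₁₀(4347.8) ≈ 72.77 dB
∠H = 0.29° − 90.00° = -89.71°

At s = jω = j2000:
zero (s+2000): 2000 + j2000 → |·| = √(2000²+2000²) = √8000000 ≈ 2828.4, ∠ = arctan(2000/2000) ≈ 45.00°
quadratic: (j2000)² + 4.6·j2000 + 100 = -3999900 + j9200 → |·| ≈ 3.9999e+06, ∠ ≈ 179.87°
|H| = 100 · 2828.4 / 3.9999e+06 ≈ 0.070712
Gain = 20 log₁₀(0.070712) ≈ -23.01 dB
∠H = 45.00° − 179.87° = -134.87°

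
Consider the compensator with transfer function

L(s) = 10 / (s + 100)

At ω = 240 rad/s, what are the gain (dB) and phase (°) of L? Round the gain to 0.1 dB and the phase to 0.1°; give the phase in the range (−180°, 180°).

-28.3 dB, -67.4°

At s = jω = j240:
pole (s+100): 100 + j240 → |·| = √(100²+240²) = √67600 ≈ 260, ∠ = arctan(240/100) ≈ 67.38°
|L| = 10 / 260 ≈ 0.038462
Gain = 20 log₁₀(0.038462) ≈ -28.30 dB
∠L = 0.00° − 67.38° = -67.38°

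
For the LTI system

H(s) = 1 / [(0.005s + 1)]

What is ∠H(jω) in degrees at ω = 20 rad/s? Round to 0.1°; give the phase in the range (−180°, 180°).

-5.7°

At ω = 20 rad/s:
pole (1 + j20·0.005) = 1 + j0.1 → |·| ≈ 1.005, ∠ ≈ 5.71°
∠H = (0°) − (5.71°) = -5.71°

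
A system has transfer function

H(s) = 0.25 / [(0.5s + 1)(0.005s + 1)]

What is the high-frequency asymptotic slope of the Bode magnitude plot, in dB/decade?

-40 dB/decade

Each pole contributes −20 dB/decade at high frequency; each zero contributes +20 dB/decade.
Net: 0 zero(s) − 2 pole(s) → -40 dB/decade.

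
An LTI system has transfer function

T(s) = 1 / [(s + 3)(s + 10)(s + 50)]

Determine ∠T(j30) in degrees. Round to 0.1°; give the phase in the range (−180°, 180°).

173.2°

At s = jω = j30:
pole (s+3): 3 + j30 → |·| = √(3²+30²) = √909 ≈ 30.15, ∠ = arctan(30/3) ≈ 84.29°
pole (s+10): 10 + j30 → |·| = √(10²+30²) = √1000 ≈ 31.623, ∠ = arctan(30/10) ≈ 71.57°
pole (s+50): 50 + j30 → |·| = √(50²+30²) = √3400 ≈ 58.31, ∠ = arctan(30/50) ≈ 30.96°
∠T = 0.00° − 186.82° = -186.82° ≡ 173.18° (principal value)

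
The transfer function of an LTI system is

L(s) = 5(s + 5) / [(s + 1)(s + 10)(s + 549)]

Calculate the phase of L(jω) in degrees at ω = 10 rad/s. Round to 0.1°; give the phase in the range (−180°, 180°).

At s = jω = j10:
zero (s+5): 5 + j10 → |·| = √(5²+10²) = √125 ≈ 11.18, ∠ = arctan(10/5) ≈ 63.43°
pole (s+1): 1 + j10 → |·| = √(1²+10²) = √101 ≈ 10.05, ∠ = arctan(10/1) ≈ 84.29°
pole (s+10): 10 + j10 → |·| = √(10²+10²) = √200 ≈ 14.142, ∠ = arctan(10/10) ≈ 45.00°
pole (s+549): 549 + j10 → |·| = √(549²+10²) = √301501 ≈ 549.09, ∠ = arctan(10/549) ≈ 1.04°
∠L = 63.43° − 130.33° = -66.90°

-66.9°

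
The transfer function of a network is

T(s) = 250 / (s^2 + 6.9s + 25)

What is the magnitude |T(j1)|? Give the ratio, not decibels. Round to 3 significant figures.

10.0

At s = jω = j1:
quadratic: (j1)² + 6.9·j1 + 25 = 24 + j6.9 → |·| ≈ 24.972, ∠ ≈ 16.04°
|T| = 250 / 24.972 ≈ 10.011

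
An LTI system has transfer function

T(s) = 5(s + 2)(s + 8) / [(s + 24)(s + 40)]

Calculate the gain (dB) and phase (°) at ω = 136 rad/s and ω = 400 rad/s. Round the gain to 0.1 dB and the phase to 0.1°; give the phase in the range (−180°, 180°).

ω = 136: 13.5 dB, 22.2°; ω = 400: 13.9 dB, 7.7°

At s = jω = j136:
zero (s+2): 2 + j136 → |·| = √(2²+136²) = √18500 ≈ 136.01, ∠ = arctan(136/2) ≈ 89.16°
zero (s+8): 8 + j136 → |·| = √(8²+136²) = √18560 ≈ 136.24, ∠ = arctan(136/8) ≈ 86.63°
pole (s+24): 24 + j136 → |·| = √(24²+136²) = √19072 ≈ 138.1, ∠ = arctan(136/24) ≈ 79.99°
pole (s+40): 40 + j136 → |·| = √(40²+136²) = √20096 ≈ 141.76, ∠ = arctan(136/40) ≈ 73.61°
|T| = 5 · 18530 / 19577 ≈ 4.7326
Gain = 20 log₁₀(4.7326) ≈ 13.50 dB
∠T = 175.79° − 153.60° = 22.19°

At s = jω = j400:
zero (s+2): 2 + j400 → |·| = √(2²+400²) = √160004 ≈ 400, ∠ = arctan(400/2) ≈ 89.71°
zero (s+8): 8 + j400 → |·| = √(8²+400²) = √160064 ≈ 400.08, ∠ = arctan(400/8) ≈ 88.85°
pole (s+24): 24 + j400 → |·| = √(24²+400²) = √160576 ≈ 400.72, ∠ = arctan(400/24) ≈ 86.57°
pole (s+40): 40 + j400 → |·| = √(40²+400²) = √161600 ≈ 402, ∠ = arctan(400/40) ≈ 84.29°
|T| = 5 · 1.6003e+05 / 1.6109e+05 ≈ 4.9671
Gain = 20 log₁₀(4.9671) ≈ 13.92 dB
∠T = 178.56° − 170.86° = 7.70°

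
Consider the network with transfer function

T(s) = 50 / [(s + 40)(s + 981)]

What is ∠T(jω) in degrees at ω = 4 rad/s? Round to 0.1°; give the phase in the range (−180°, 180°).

At s = jω = j4:
pole (s+40): 40 + j4 → |·| = √(40²+4²) = √1616 ≈ 40.2, ∠ = arctan(4/40) ≈ 5.71°
pole (s+981): 981 + j4 → |·| = √(981²+4²) = √962377 ≈ 981.01, ∠ = arctan(4/981) ≈ 0.23°
∠T = 0.00° − 5.94° = -5.94°

-5.9°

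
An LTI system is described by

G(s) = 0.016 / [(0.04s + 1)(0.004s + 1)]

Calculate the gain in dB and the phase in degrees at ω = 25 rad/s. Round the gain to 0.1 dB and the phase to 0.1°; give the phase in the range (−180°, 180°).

At ω = 25 rad/s:
pole (1 + j25·0.04) = 1 + j1 → |·| ≈ 1.4142, ∠ ≈ 45.00°
pole (1 + j25·0.004) = 1 + j0.1 → |·| ≈ 1.005, ∠ ≈ 5.71°
|G| = 0.016 · 1 / (1.4142 · 1.005) ≈ 0.011258
Gain = 20 log₁₀(0.011258) ≈ -38.97 dB
∠G = (0°) − (45.00° + 5.71°) = -50.71°

-39.0 dB, -50.7°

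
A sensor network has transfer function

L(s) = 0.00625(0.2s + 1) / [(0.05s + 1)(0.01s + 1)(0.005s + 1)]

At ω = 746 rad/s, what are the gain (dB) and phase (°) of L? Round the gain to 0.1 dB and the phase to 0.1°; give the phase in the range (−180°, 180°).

At ω = 746 rad/s:
zero (1 + j746·0.2) = 1 + j149.2 → |·| ≈ 149.2, ∠ ≈ 89.62°
pole (1 + j746·0.05) = 1 + j37.3 → |·| ≈ 37.313, ∠ ≈ 88.46°
pole (1 + j746·0.01) = 1 + j7.46 → |·| ≈ 7.5267, ∠ ≈ 82.37°
pole (1 + j746·0.005) = 1 + j3.73 → |·| ≈ 3.8617, ∠ ≈ 74.99°
|L| = 0.00625 · 149.2 / (37.313 · 7.5267 · 3.8617) ≈ 0.00085982
Gain = 20 log₁₀(0.00085982) ≈ -61.31 dB
∠L = (89.62°) − (88.46° + 82.37° + 74.99°) = -156.20°

-61.3 dB, -156.2°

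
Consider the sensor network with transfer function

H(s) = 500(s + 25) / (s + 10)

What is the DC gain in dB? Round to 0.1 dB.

H(0) = 500·25 / (10) = 1250
20 log₁₀(1250) ≈ 61.94 dB

61.9 dB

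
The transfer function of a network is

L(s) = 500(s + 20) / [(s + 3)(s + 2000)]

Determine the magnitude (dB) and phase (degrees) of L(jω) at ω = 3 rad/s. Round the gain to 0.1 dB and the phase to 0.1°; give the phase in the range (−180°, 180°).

1.5 dB, -36.6°

At s = jω = j3:
zero (s+20): 20 + j3 → |·| = √(20²+3²) = √409 ≈ 20.224, ∠ = arctan(3/20) ≈ 8.53°
pole (s+3): 3 + j3 → |·| = √(3²+3²) = √18 ≈ 4.2426, ∠ = arctan(3/3) ≈ 45.00°
pole (s+2000): 2000 + j3 → |·| = √(2000²+3²) = √4000009 ≈ 2000, ∠ = arctan(3/2000) ≈ 0.09°
|L| = 500 · 20.224 / 8485.2 ≈ 1.1917
Gain = 20 log₁₀(1.1917) ≈ 1.52 dB
∠L = 8.53° − 45.09° = -36.56°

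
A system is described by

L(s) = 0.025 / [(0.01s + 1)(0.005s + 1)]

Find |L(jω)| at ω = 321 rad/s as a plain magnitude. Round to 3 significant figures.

At ω = 321 rad/s:
pole (1 + j321·0.01) = 1 + j3.21 → |·| ≈ 3.3622, ∠ ≈ 72.70°
pole (1 + j321·0.005) = 1 + j1.605 → |·| ≈ 1.891, ∠ ≈ 58.07°
|L| = 0.025 · 1 / (3.3622 · 1.891) ≈ 0.0039321

0.00393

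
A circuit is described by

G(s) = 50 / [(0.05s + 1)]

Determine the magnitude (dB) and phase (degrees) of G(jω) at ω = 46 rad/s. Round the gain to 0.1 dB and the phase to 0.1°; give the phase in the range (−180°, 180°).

26.0 dB, -66.5°

At ω = 46 rad/s:
pole (1 + j46·0.05) = 1 + j2.3 → |·| ≈ 2.508, ∠ ≈ 66.50°
|G| = 50 · 1 / (2.508) ≈ 19.936
Gain = 20 log₁₀(19.936) ≈ 25.99 dB
∠G = (0°) − (66.50°) = -66.50°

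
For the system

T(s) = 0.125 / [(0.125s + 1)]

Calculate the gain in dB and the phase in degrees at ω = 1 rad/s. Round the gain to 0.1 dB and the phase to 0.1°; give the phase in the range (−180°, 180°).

-18.1 dB, -7.1°

At ω = 1 rad/s:
pole (1 + j1·0.125) = 1 + j0.125 → |·| ≈ 1.0078, ∠ ≈ 7.13°
|T| = 0.125 · 1 / (1.0078) ≈ 0.12403
Gain = 20 log₁₀(0.12403) ≈ -18.13 dB
∠T = (0°) − (7.13°) = -7.13°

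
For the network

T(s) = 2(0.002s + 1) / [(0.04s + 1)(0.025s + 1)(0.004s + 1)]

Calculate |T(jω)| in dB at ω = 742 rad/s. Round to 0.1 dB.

-53.7 dB

At ω = 742 rad/s:
zero (1 + j742·0.002) = 1 + j1.484 → |·| ≈ 1.7895, ∠ ≈ 56.03°
pole (1 + j742·0.04) = 1 + j29.68 → |·| ≈ 29.697, ∠ ≈ 88.07°
pole (1 + j742·0.025) = 1 + j18.55 → |·| ≈ 18.577, ∠ ≈ 86.91°
pole (1 + j742·0.004) = 1 + j2.968 → |·| ≈ 3.1319, ∠ ≈ 71.38°
|T| = 2 · 1.7895 / (29.697 · 18.577 · 3.1319) ≈ 0.0020714
Gain = 20 log₁₀(0.0020714) ≈ -53.67 dB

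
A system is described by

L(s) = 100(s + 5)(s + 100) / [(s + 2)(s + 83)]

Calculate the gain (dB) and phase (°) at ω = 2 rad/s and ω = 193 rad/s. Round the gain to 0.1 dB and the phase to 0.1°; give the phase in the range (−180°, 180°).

ω = 2: 47.2 dB, -23.4°; ω = 193: 40.3 dB, -5.0°

At s = jω = j2:
zero (s+5): 5 + j2 → |·| = √(5²+2²) = √29 ≈ 5.3852, ∠ = arctan(2/5) ≈ 21.80°
zero (s+100): 100 + j2 → |·| = √(100²+2²) = √10004 ≈ 100.02, ∠ = arctan(2/100) ≈ 1.15°
pole (s+2): 2 + j2 → |·| = √(2²+2²) = √8 ≈ 2.8284, ∠ = arctan(2/2) ≈ 45.00°
pole (s+83): 83 + j2 → |·| = √(83²+2²) = √6893 ≈ 83.024, ∠ = arctan(2/83) ≈ 1.38°
|L| = 100 · 538.63 / 234.83 ≈ 229.37
Gain = 20 log₁₀(229.37) ≈ 47.21 dB
∠L = 22.95° − 46.38° = -23.43°

At s = jω = j193:
zero (s+5): 5 + j193 → |·| = √(5²+193²) = √37274 ≈ 193.06, ∠ = arctan(193/5) ≈ 88.52°
zero (s+100): 100 + j193 → |·| = √(100²+193²) = √47249 ≈ 217.37, ∠ = arctan(193/100) ≈ 62.61°
pole (s+2): 2 + j193 → |·| = √(2²+193²) = √37253 ≈ 193.01, ∠ = arctan(193/2) ≈ 89.41°
pole (s+83): 83 + j193 → |·| = √(83²+193²) = √44138 ≈ 210.09, ∠ = arctan(193/83) ≈ 66.73°
|L| = 100 · 41965 / 40549 ≈ 103.49
Gain = 20 log₁₀(103.49) ≈ 40.30 dB
∠L = 151.13° − 156.14° = -5.01°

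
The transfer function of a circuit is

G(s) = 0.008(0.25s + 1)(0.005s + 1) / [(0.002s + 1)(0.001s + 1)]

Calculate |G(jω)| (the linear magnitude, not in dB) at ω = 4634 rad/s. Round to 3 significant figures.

4.86

At ω = 4634 rad/s:
zero (1 + j4634·0.25) = 1 + j1158.5 → |·| ≈ 1158.5, ∠ ≈ 89.95°
zero (1 + j4634·0.005) = 1 + j23.17 → |·| ≈ 23.192, ∠ ≈ 87.53°
pole (1 + j4634·0.002) = 1 + j9.268 → |·| ≈ 9.3218, ∠ ≈ 83.84°
pole (1 + j4634·0.001) = 1 + j4.634 → |·| ≈ 4.7407, ∠ ≈ 77.82°
|G| = 0.008 · 1158.5 · 23.192 / (9.3218 · 4.7407) ≈ 4.8639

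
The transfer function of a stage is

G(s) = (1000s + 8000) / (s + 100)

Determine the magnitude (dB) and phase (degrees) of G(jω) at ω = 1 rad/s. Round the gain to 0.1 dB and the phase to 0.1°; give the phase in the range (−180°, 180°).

38.1 dB, 6.6°

Substitute s = j1:
Numerator: 1000(j1) + 8000 = 8000 + j1000
Denominator: (j1) + 100 = 100 + j1
|N| = √(8000² + 1000²) ≈ 8062.3, ∠N ≈ 7.13°
|D| = √(100² + 1²) ≈ 100, ∠D ≈ 0.57°
|G| = 8062.3 / 100 ≈ 80.623
Gain = 20 log₁₀(80.623) ≈ 38.13 dB
∠G = 7.13° − 0.57° = 6.56°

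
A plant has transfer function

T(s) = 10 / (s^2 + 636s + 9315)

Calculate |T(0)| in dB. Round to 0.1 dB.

-59.4 dB

T(0) = 10 / 9315 ≈ 0.0010735
20 log₁₀(0.0010735) ≈ -59.38 dB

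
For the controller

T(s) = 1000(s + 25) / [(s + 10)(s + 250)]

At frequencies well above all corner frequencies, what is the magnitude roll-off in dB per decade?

Each pole contributes −20 dB/decade at high frequency; each zero contributes +20 dB/decade.
Net: 1 zero(s) − 2 pole(s) → -20 dB/decade.

-20 dB/decade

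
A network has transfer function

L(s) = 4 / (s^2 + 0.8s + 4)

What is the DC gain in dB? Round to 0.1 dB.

0.0 dB

L(0) = 4 / 4 = 1
20 log₁₀(1) ≈ 0.00 dB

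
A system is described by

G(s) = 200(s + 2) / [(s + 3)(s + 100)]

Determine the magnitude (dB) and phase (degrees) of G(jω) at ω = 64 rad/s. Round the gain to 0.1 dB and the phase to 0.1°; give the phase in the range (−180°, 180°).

4.5 dB, -31.7°

At s = jω = j64:
zero (s+2): 2 + j64 → |·| = √(2²+64²) = √4100 ≈ 64.031, ∠ = arctan(64/2) ≈ 88.21°
pole (s+3): 3 + j64 → |·| = √(3²+64²) = √4105 ≈ 64.07, ∠ = arctan(64/3) ≈ 87.32°
pole (s+100): 100 + j64 → |·| = √(100²+64²) = √14096 ≈ 118.73, ∠ = arctan(64/100) ≈ 32.62°
|G| = 200 · 64.031 / 7607 ≈ 1.6835
Gain = 20 log₁₀(1.6835) ≈ 4.52 dB
∠G = 88.21° − 119.94° = -31.73°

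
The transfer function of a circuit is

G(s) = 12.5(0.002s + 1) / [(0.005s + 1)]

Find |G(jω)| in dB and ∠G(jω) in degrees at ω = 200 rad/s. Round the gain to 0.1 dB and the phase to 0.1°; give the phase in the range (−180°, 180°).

At ω = 200 rad/s:
zero (1 + j200·0.002) = 1 + j0.4 → |·| ≈ 1.077, ∠ ≈ 21.80°
pole (1 + j200·0.005) = 1 + j1 → |·| ≈ 1.4142, ∠ ≈ 45.00°
|G| = 12.5 · 1.077 / (1.4142) ≈ 9.5195
Gain = 20 log₁₀(9.5195) ≈ 19.57 dB
∠G = (21.80°) − (45.00°) = -23.20°

19.6 dB, -23.2°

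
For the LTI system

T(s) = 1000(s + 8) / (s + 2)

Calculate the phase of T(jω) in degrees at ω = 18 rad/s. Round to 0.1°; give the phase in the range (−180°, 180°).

-17.6°

At s = jω = j18:
zero (s+8): 8 + j18 → |·| = √(8²+18²) = √388 ≈ 19.698, ∠ = arctan(18/8) ≈ 66.04°
pole (s+2): 2 + j18 → |·| = √(2²+18²) = √328 ≈ 18.111, ∠ = arctan(18/2) ≈ 83.66°
∠T = 66.04° − 83.66° = -17.62°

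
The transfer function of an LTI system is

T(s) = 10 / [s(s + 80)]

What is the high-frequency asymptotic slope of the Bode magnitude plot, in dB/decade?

Each pole contributes −20 dB/decade at high frequency; each zero contributes +20 dB/decade.
Net: 0 zero(s) − 2 pole(s) → -40 dB/decade.

-40 dB/decade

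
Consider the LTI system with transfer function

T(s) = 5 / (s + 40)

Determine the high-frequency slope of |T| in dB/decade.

-20 dB/decade

Each pole contributes −20 dB/decade at high frequency; each zero contributes +20 dB/decade.
Net: 0 zero(s) − 1 pole(s) → -20 dB/decade.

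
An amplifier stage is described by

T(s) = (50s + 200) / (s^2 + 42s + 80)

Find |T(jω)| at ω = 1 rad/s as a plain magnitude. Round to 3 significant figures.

2.30

Substitute s = j1:
Numerator: 50(j1) + 200 = 200 + j50
Denominator: (j1)^2 + 42(j1) + 80 = 79 + j42
|N| = √(200² + 50²) ≈ 206.16, ∠N ≈ 14.04°
|D| = √(79² + 42²) ≈ 89.471, ∠D ≈ 28.00°
|T| = 206.16 / 89.471 ≈ 2.3042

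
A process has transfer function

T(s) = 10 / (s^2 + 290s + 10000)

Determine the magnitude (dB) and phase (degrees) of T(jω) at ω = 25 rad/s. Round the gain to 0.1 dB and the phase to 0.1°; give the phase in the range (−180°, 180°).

-61.5 dB, -37.7°

Substitute s = j25:
Numerator: 10 = 10 + j0
Denominator: (j25)^2 + 290(j25) + 10000 = 9375 + j7250
|N| = √(10² + 0²) ≈ 10, ∠N ≈ 0.00°
|D| = √(9375² + 7250²) ≈ 11851, ∠D ≈ 37.72°
|T| = 10 / 11851 ≈ 0.00084381
Gain = 20 log₁₀(0.00084381) ≈ -61.48 dB
∠T = 0.00° − 37.72° = -37.72°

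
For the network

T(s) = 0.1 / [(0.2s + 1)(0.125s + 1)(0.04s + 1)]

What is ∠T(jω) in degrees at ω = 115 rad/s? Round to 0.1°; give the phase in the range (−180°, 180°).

At ω = 115 rad/s:
pole (1 + j115·0.2) = 1 + j23 → |·| ≈ 23.022, ∠ ≈ 87.51°
pole (1 + j115·0.125) = 1 + j14.375 → |·| ≈ 14.41, ∠ ≈ 86.02°
pole (1 + j115·0.04) = 1 + j4.6 → |·| ≈ 4.7074, ∠ ≈ 77.74°
∠T = (0°) − (87.51° + 86.02° + 77.74°) = -251.27° ≡ 108.73° (principal value)

108.7°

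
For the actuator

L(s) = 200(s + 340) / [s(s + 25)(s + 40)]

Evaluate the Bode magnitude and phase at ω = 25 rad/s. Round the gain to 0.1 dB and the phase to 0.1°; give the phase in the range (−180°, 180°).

4.3 dB, -162.8°

At s = jω = j25:
zero (s+340): 340 + j25 → |·| = √(340²+25²) = √116225 ≈ 340.92, ∠ = arctan(25/340) ≈ 4.21°
pole (s+25): 25 + j25 → |·| = √(25²+25²) = √1250 ≈ 35.355, ∠ = arctan(25/25) ≈ 45.00°
pole (s+40): 40 + j25 → |·| = √(40²+25²) = √2225 ≈ 47.17, ∠ = arctan(25/40) ≈ 32.01°
pole at origin: |s| = 25, ∠ = 90.00° (in denominator)
|L| = 200 · 340.92 / 41692 ≈ 1.6354
Gain = 20 log₁₀(1.6354) ≈ 4.27 dB
∠L = 4.21° − 167.01° = -162.80°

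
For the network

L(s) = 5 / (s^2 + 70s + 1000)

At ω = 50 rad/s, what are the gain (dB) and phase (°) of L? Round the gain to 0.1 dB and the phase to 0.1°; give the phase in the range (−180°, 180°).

Substitute s = j50:
Numerator: 5 = 5 + j0
Denominator: (j50)^2 + 70(j50) + 1000 = -1500 + j3500
|N| = √(5² + 0²) ≈ 5, ∠N ≈ 0.00°
|D| = √(1500² + 3500²) ≈ 3807.9, ∠D ≈ 113.20°
|L| = 5 / 3807.9 ≈ 0.0013131
Gain = 20 log₁₀(0.0013131) ≈ -57.63 dB
∠L = 0.00° − 113.20° = -113.20°

-57.6 dB, -113.2°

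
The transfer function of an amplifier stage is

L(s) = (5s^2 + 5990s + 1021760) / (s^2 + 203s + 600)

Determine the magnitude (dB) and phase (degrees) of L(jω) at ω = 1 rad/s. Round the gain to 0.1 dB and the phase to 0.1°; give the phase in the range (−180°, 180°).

Substitute s = j1:
Numerator: 5(j1)^2 + 5990(j1) + 1021760 = 1021755 + j5990
Denominator: (j1)^2 + 203(j1) + 600 = 599 + j203
|N| = √(1021755² + 5990²) ≈ 1.0218e+06, ∠N ≈ 0.34°
|D| = √(599² + 203²) ≈ 632.46, ∠D ≈ 18.72°
|L| = 1.0218e+06 / 632.46 ≈ 1615.6
Gain = 20 log₁₀(1615.6) ≈ 64.17 dB
∠L = 0.34° − 18.72° = -18.38°

64.2 dB, -18.4°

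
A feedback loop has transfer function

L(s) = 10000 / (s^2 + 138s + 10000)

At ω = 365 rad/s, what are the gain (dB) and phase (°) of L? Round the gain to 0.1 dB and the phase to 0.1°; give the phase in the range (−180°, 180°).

-22.5 dB, -157.8°

At s = jω = j365:
quadratic: (j365)² + 138·j365 + 10000 = -123225 + j50370 → |·| ≈ 1.3312e+05, ∠ ≈ 157.77°
|L| = 10000 / 1.3312e+05 ≈ 0.07512
Gain = 20 log₁₀(0.07512) ≈ -22.48 dB
∠L = 0.00° − 157.77° = -157.77°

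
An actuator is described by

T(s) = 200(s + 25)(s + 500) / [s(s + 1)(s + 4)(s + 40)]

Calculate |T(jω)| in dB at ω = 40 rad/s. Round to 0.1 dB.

At s = jω = j40:
zero (s+25): 25 + j40 → |·| = √(25²+40²) = √2225 ≈ 47.17, ∠ = arctan(40/25) ≈ 57.99°
zero (s+500): 500 + j40 → |·| = √(500²+40²) = √251600 ≈ 501.6, ∠ = arctan(40/500) ≈ 4.57°
pole (s+1): 1 + j40 → |·| = √(1²+40²) = √1601 ≈ 40.012, ∠ = arctan(40/1) ≈ 88.57°
pole (s+4): 4 + j40 → |·| = √(4²+40²) = √1616 ≈ 40.2, ∠ = arctan(40/4) ≈ 84.29°
pole (s+40): 40 + j40 → |·| = √(40²+40²) = √3200 ≈ 56.569, ∠ = arctan(40/40) ≈ 45.00°
pole at origin: |s| = 40, ∠ = 90.00° (in denominator)
|T| = 200 · 23660 / 3.6396e+06 ≈ 1.3001
Gain = 20 log₁₀(1.3001) ≈ 2.28 dB

2.3 dB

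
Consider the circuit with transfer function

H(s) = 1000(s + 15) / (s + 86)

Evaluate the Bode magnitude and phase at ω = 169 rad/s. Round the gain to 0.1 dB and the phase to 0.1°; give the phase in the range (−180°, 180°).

59.0 dB, 21.9°

At s = jω = j169:
zero (s+15): 15 + j169 → |·| = √(15²+169²) = √28786 ≈ 169.66, ∠ = arctan(169/15) ≈ 84.93°
pole (s+86): 86 + j169 → |·| = √(86²+169²) = √35957 ≈ 189.62, ∠ = arctan(169/86) ≈ 63.03°
|H| = 1000 · 169.66 / 189.62 ≈ 894.74
Gain = 20 log₁₀(894.74) ≈ 59.03 dB
∠H = 84.93° − 63.03° = 21.90°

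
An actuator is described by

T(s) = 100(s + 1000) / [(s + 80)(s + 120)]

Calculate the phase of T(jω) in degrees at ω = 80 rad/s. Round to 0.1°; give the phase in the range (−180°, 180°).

At s = jω = j80:
zero (s+1000): 1000 + j80 → |·| = √(1000²+80²) = √1006400 ≈ 1003.2, ∠ = arctan(80/1000) ≈ 4.57°
pole (s+80): 80 + j80 → |·| = √(80²+80²) = √12800 ≈ 113.14, ∠ = arctan(80/80) ≈ 45.00°
pole (s+120): 120 + j80 → |·| = √(120²+80²) = √20800 ≈ 144.22, ∠ = arctan(80/120) ≈ 33.69°
∠T = 4.57° − 78.69° = -74.12°

-74.1°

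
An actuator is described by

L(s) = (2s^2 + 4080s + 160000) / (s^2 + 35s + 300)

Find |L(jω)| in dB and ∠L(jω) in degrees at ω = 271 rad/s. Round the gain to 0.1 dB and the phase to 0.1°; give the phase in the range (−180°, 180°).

23.5 dB, -83.3°

Substitute s = j271:
Numerator: 2(j271)^2 + 4080(j271) + 160000 = 13118 + j1105680
Denominator: (j271)^2 + 35(j271) + 300 = -73141 + j9485
|N| = √(13118² + 1105680²) ≈ 1.1058e+06, ∠N ≈ 89.32°
|D| = √(73141² + 9485²) ≈ 73753, ∠D ≈ 172.61°
|L| = 1.1058e+06 / 73753 ≈ 14.993
Gain = 20 log₁₀(14.993) ≈ 23.52 dB
∠L = 89.32° − 172.61° = -83.29°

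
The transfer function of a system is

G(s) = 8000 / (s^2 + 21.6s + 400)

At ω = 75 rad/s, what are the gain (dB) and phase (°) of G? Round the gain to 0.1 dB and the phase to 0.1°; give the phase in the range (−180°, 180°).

At s = jω = j75:
quadratic: (j75)² + 21.6·j75 + 400 = -5225 + j1620 → |·| ≈ 5470.4, ∠ ≈ 162.77°
|G| = 8000 / 5470.4 ≈ 1.4624
Gain = 20 log₁₀(1.4624) ≈ 3.30 dB
∠G = 0.00° − 162.77° = -162.77°

3.3 dB, -162.8°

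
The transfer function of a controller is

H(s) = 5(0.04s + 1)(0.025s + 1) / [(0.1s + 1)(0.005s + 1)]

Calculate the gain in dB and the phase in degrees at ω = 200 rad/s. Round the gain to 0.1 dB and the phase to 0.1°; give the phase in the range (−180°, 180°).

At ω = 200 rad/s:
zero (1 + j200·0.04) = 1 + j8 → |·| ≈ 8.0623, ∠ ≈ 82.87°
zero (1 + j200·0.025) = 1 + j5 → |·| ≈ 5.099, ∠ ≈ 78.69°
pole (1 + j200·0.1) = 1 + j20 → |·| ≈ 20.025, ∠ ≈ 87.14°
pole (1 + j200·0.005) = 1 + j1 → |·| ≈ 1.4142, ∠ ≈ 45.00°
|H| = 5 · 8.0623 · 5.099 / (20.025 · 1.4142) ≈ 7.2582
Gain = 20 log₁₀(7.2582) ≈ 17.22 dB
∠H = (82.87° + 78.69°) − (87.14° + 45.00°) = 29.42°

17.2 dB, 29.4°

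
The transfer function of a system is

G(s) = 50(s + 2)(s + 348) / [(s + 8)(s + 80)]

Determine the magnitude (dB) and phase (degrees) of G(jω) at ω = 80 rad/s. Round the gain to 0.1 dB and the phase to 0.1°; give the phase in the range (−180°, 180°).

At s = jω = j80:
zero (s+2): 2 + j80 → |·| = √(2²+80²) = √6404 ≈ 80.025, ∠ = arctan(80/2) ≈ 88.57°
zero (s+348): 348 + j80 → |·| = √(348²+80²) = √127504 ≈ 357.08, ∠ = arctan(80/348) ≈ 12.95°
pole (s+8): 8 + j80 → |·| = √(8²+80²) = √6464 ≈ 80.399, ∠ = arctan(80/8) ≈ 84.29°
pole (s+80): 80 + j80 → |·| = √(80²+80²) = √12800 ≈ 113.14, ∠ = arctan(80/80) ≈ 45.00°
|G| = 50 · 28575 / 9096.3 ≈ 157.07
Gain = 20 log₁₀(157.07) ≈ 43.92 dB
∠G = 101.52° − 129.29° = -27.77°

43.9 dB, -27.8°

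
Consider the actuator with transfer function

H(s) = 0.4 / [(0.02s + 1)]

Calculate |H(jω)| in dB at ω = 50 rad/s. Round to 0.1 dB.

At ω = 50 rad/s:
pole (1 + j50·0.02) = 1 + j1 → |·| ≈ 1.4142, ∠ ≈ 45.00°
|H| = 0.4 · 1 / (1.4142) ≈ 0.28285
Gain = 20 log₁₀(0.28285) ≈ -10.97 dB

-11.0 dB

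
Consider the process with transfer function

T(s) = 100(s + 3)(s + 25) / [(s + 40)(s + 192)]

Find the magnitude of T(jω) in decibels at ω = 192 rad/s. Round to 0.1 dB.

At s = jω = j192:
zero (s+3): 3 + j192 → |·| = √(3²+192²) = √36873 ≈ 192.02, ∠ = arctan(192/3) ≈ 89.10°
zero (s+25): 25 + j192 → |·| = √(25²+192²) = √37489 ≈ 193.62, ∠ = arctan(192/25) ≈ 82.58°
pole (s+40): 40 + j192 → |·| = √(40²+192²) = √38464 ≈ 196.12, ∠ = arctan(192/40) ≈ 78.23°
pole (s+192): 192 + j192 → |·| = √(192²+192²) = √73728 ≈ 271.53, ∠ = arctan(192/192) ≈ 45.00°
|T| = 100 · 37179 / 53252 ≈ 69.817
Gain = 20 log₁₀(69.817) ≈ 36.88 dB

36.9 dB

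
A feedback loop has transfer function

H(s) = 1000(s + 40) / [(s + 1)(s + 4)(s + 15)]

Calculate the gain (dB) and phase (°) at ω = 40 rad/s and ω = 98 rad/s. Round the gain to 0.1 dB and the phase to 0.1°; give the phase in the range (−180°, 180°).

ω = 40: -1.7 dB, 162.7°; ω = 98: -19.1 dB, 169.4°

At s = jω = j40:
zero (s+40): 40 + j40 → |·| = √(40²+40²) = √3200 ≈ 56.569, ∠ = arctan(40/40) ≈ 45.00°
pole (s+1): 1 + j40 → |·| = √(1²+40²) = √1601 ≈ 40.012, ∠ = arctan(40/1) ≈ 88.57°
pole (s+4): 4 + j40 → |·| = √(4²+40²) = √1616 ≈ 40.2, ∠ = arctan(40/4) ≈ 84.29°
pole (s+15): 15 + j40 → |·| = √(15²+40²) = √1825 ≈ 42.72, ∠ = arctan(40/15) ≈ 69.44°
|H| = 1000 · 56.569 / 68714 ≈ 0.82325
Gain = 20 log₁₀(0.82325) ≈ -1.69 dB
∠H = 45.00° − 242.30° = -197.30° ≡ 162.70° (principal value)

At s = jω = j98:
zero (s+40): 40 + j98 → |·| = √(40²+98²) = √11204 ≈ 105.85, ∠ = arctan(98/40) ≈ 67.80°
pole (s+1): 1 + j98 → |·| = √(1²+98²) = √9605 ≈ 98.005, ∠ = arctan(98/1) ≈ 89.42°
pole (s+4): 4 + j98 → |·| = √(4²+98²) = √9620 ≈ 98.082, ∠ = arctan(98/4) ≈ 87.66°
pole (s+15): 15 + j98 → |·| = √(15²+98²) = √9829 ≈ 99.141, ∠ = arctan(98/15) ≈ 81.30°
|H| = 1000 · 105.85 / 9.53e+05 ≈ 0.11107
Gain = 20 log₁₀(0.11107) ≈ -19.09 dB
∠H = 67.80° − 258.38° = -190.58° ≡ 169.42° (principal value)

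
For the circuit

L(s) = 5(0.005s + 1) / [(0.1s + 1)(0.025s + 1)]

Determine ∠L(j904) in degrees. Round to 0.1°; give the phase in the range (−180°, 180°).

At ω = 904 rad/s:
zero (1 + j904·0.005) = 1 + j4.52 → |·| ≈ 4.6293, ∠ ≈ 77.52°
pole (1 + j904·0.1) = 1 + j90.4 → |·| ≈ 90.406, ∠ ≈ 89.37°
pole (1 + j904·0.025) = 1 + j22.6 → |·| ≈ 22.622, ∠ ≈ 87.47°
∠L = (77.52°) − (89.37° + 87.47°) = -99.32°

-99.3°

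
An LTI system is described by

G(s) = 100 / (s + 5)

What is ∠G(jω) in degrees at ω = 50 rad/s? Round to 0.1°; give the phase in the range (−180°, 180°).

-84.3°

Substitute s = j50:
Numerator: 100 = 100 + j0
Denominator: (j50) + 5 = 5 + j50
|N| = √(100² + 0²) ≈ 100, ∠N ≈ 0.00°
|D| = √(5² + 50²) ≈ 50.249, ∠D ≈ 84.29°
∠G = 0.00° − 84.29° = -84.29°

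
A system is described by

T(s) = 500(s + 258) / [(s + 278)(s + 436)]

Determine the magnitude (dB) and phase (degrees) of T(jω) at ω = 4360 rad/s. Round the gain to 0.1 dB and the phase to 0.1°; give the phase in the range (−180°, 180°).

At s = jω = j4360:
zero (s+258): 258 + j4360 → |·| = √(258²+4360²) = √19076164 ≈ 4367.6, ∠ = arctan(4360/258) ≈ 86.61°
pole (s+278): 278 + j4360 → |·| = √(278²+4360²) = √19086884 ≈ 4368.9, ∠ = arctan(4360/278) ≈ 86.35°
pole (s+436): 436 + j4360 → |·| = √(436²+4360²) = √19199696 ≈ 4381.7, ∠ = arctan(4360/436) ≈ 84.29°
|T| = 500 · 4367.6 / 1.9143e+07 ≈ 0.11408
Gain = 20 log₁₀(0.11408) ≈ -18.86 dB
∠T = 86.61° − 170.64° = -84.03°

-18.9 dB, -84.0°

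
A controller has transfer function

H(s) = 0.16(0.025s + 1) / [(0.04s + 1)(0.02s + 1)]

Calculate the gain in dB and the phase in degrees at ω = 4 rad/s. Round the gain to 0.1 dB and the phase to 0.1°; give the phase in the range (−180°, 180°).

-16.0 dB, -8.0°

At ω = 4 rad/s:
zero (1 + j4·0.025) = 1 + j0.1 → |·| ≈ 1.005, ∠ ≈ 5.71°
pole (1 + j4·0.04) = 1 + j0.16 → |·| ≈ 1.0127, ∠ ≈ 9.09°
pole (1 + j4·0.02) = 1 + j0.08 → |·| ≈ 1.0032, ∠ ≈ 4.57°
|H| = 0.16 · 1.005 / (1.0127 · 1.0032) ≈ 0.15828
Gain = 20 log₁₀(0.15828) ≈ -16.01 dB
∠H = (5.71°) − (9.09° + 4.57°) = -7.95°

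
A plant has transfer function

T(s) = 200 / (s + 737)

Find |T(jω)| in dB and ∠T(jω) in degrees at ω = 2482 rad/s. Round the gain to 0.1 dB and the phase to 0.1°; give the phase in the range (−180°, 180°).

At s = jω = j2482:
pole (s+737): 737 + j2482 → |·| = √(737²+2482²) = √6703493 ≈ 2589.1, ∠ = arctan(2482/737) ≈ 73.46°
|T| = 200 / 2589.1 ≈ 0.077247
Gain = 20 log₁₀(0.077247) ≈ -22.24 dB
∠T = 0.00° − 73.46° = -73.46°

-22.2 dB, -73.5°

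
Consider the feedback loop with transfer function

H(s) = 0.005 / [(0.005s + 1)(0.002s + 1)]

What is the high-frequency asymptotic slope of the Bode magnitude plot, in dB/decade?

-40 dB/decade

Each pole contributes −20 dB/decade at high frequency; each zero contributes +20 dB/decade.
Net: 0 zero(s) − 2 pole(s) → -40 dB/decade.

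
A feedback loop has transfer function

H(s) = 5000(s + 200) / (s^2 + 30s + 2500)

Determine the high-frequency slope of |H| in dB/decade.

-20 dB/decade

Each pole contributes −20 dB/decade at high frequency; each zero contributes +20 dB/decade.
Net: 1 zero(s) − 2 pole(s) → -20 dB/decade.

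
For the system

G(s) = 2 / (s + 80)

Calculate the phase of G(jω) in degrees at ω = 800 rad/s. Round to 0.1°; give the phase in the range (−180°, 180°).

At s = jω = j800:
pole (s+80): 80 + j800 → |·| = √(80²+800²) = √646400 ≈ 803.99, ∠ = arctan(800/80) ≈ 84.29°
∠G = 0.00° − 84.29° = -84.29°

-84.3°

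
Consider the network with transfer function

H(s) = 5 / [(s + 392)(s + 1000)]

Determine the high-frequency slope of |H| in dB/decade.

-40 dB/decade

Each pole contributes −20 dB/decade at high frequency; each zero contributes +20 dB/decade.
Net: 0 zero(s) − 2 pole(s) → -40 dB/decade.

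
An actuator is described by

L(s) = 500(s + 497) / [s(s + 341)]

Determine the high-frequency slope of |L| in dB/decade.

Each pole contributes −20 dB/decade at high frequency; each zero contributes +20 dB/decade.
Net: 1 zero(s) − 2 pole(s) → -20 dB/decade.

-20 dB/decade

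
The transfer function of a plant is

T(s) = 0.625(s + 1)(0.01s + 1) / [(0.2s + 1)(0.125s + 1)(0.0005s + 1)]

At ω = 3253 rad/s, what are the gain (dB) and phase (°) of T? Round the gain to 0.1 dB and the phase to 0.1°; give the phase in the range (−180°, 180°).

At ω = 3253 rad/s:
zero (1 + j3253·1) = 1 + j3253 → |·| ≈ 3253, ∠ ≈ 89.98°
zero (1 + j3253·0.01) = 1 + j32.53 → |·| ≈ 32.545, ∠ ≈ 88.24°
pole (1 + j3253·0.2) = 1 + j650.6 → |·| ≈ 650.6, ∠ ≈ 89.91°
pole (1 + j3253·0.125) = 1 + j406.625 → |·| ≈ 406.63, ∠ ≈ 89.86°
pole (1 + j3253·0.0005) = 1 + j1.6265 → |·| ≈ 1.9093, ∠ ≈ 58.42°
|T| = 0.625 · 3253 · 32.545 / (650.6 · 406.63 · 1.9093) ≈ 0.131
Gain = 20 log₁₀(0.131) ≈ -17.65 dB
∠T = (89.98° + 88.24°) − (89.91° + 89.86° + 58.42°) = -59.97°

-17.7 dB, -60.0°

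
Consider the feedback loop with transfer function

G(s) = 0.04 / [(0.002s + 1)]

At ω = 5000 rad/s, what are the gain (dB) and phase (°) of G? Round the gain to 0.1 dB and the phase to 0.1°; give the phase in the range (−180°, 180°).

-48.0 dB, -84.3°

At ω = 5000 rad/s:
pole (1 + j5000·0.002) = 1 + j10 → |·| ≈ 10.05, ∠ ≈ 84.29°
|G| = 0.04 · 1 / (10.05) ≈ 0.0039801
Gain = 20 log₁₀(0.0039801) ≈ -48.00 dB
∠G = (0°) − (84.29°) = -84.29°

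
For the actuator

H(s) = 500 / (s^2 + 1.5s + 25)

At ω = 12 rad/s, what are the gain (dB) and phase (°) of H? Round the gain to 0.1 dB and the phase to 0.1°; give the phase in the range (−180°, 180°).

At s = jω = j12:
quadratic: (j12)² + 1.5·j12 + 25 = -119 + j18 → |·| ≈ 120.35, ∠ ≈ 171.40°
|H| = 500 / 120.35 ≈ 4.1545
Gain = 20 log₁₀(4.1545) ≈ 12.37 dB
∠H = 0.00° − 171.40° = -171.40°

12.4 dB, -171.4°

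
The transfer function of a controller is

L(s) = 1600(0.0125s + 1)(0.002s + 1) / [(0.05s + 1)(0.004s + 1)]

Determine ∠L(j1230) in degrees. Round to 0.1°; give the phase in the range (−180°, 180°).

-13.4°

At ω = 1230 rad/s:
zero (1 + j1230·0.0125) = 1 + j15.375 → |·| ≈ 15.407, ∠ ≈ 86.28°
zero (1 + j1230·0.002) = 1 + j2.46 → |·| ≈ 2.6555, ∠ ≈ 67.88°
pole (1 + j1230·0.05) = 1 + j61.5 → |·| ≈ 61.508, ∠ ≈ 89.07°
pole (1 + j1230·0.004) = 1 + j4.92 → |·| ≈ 5.0206, ∠ ≈ 78.51°
∠L = (86.28° + 67.88°) − (89.07° + 78.51°) = -13.42°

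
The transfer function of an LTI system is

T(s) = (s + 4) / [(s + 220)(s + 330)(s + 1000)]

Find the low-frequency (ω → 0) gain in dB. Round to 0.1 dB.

T(0) = 1·4 / (220·330·1000) ≈ 5.5096e-08
20 log₁₀(5.5096e-08) ≈ -145.18 dB

-145.2 dB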